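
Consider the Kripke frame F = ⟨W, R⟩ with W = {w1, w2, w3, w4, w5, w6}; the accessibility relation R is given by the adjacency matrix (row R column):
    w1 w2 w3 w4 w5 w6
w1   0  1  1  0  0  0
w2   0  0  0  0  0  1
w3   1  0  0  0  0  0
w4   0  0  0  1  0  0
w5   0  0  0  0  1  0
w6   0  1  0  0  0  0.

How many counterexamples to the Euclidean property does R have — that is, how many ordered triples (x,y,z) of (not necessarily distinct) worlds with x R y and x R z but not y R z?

Enumerating: (w1,w2,w2), (w1,w2,w3), (w1,w3,w2), (w1,w3,w3), (w2,w6,w6), (w3,w1,w1), (w6,w2,w2).

7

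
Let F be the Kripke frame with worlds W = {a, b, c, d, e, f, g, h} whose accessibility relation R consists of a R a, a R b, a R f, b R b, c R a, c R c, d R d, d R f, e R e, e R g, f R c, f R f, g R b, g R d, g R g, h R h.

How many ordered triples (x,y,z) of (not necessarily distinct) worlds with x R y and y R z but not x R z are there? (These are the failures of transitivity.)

Enumerating: (a,f,c), (c,a,b), (c,a,f), (d,f,c), (e,g,b), (e,g,d), (f,c,a), (g,d,f).

8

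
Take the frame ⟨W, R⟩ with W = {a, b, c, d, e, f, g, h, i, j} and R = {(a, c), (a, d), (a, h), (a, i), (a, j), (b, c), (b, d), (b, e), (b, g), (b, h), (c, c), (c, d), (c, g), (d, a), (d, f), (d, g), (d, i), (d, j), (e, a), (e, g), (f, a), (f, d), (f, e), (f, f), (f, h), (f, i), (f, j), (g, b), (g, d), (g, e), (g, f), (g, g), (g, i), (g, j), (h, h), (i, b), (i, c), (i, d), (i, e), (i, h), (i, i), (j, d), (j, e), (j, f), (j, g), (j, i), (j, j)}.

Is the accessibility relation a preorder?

Reflexive: no — a is not related to itself.
Transitive: no — a R c and c R g, but not a R g.
So R is not a preorder.

No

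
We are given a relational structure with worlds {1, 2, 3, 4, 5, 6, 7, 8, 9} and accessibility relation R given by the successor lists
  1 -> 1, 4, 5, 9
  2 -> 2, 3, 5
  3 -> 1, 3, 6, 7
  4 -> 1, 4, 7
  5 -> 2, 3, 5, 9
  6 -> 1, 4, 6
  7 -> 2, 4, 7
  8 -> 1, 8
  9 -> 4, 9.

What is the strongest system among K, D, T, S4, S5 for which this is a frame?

T

Serial (axiom D): yes — every world has a successor (e.g. 1 R 1).
Reflexive (axiom T): yes — every world is R-related to itself.
Transitive (axiom 4): no — 1 R 4 and 4 R 7, but not 1 R 7.
Euclidean (axiom 5): no — 1 R 4 and 1 R 5, but not 4 R 5.
So F validates K, D, T; S4 would additionally require R to be transitive. The strongest is T.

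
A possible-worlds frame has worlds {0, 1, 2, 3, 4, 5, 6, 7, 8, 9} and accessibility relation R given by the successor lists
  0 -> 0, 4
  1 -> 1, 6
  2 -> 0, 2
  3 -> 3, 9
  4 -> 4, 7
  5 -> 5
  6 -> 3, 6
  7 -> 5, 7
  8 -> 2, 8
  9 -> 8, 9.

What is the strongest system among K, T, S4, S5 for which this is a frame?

T

Reflexive (axiom T): yes — every world is R-related to itself.
Transitive (axiom 4): no — 0 R 4 and 4 R 7, but not 0 R 7.
Euclidean (axiom 5): no — 0 R 4 and 0 R 0, but not 4 R 0.
So F validates K, T; S4 would additionally require R to be transitive. The strongest is T.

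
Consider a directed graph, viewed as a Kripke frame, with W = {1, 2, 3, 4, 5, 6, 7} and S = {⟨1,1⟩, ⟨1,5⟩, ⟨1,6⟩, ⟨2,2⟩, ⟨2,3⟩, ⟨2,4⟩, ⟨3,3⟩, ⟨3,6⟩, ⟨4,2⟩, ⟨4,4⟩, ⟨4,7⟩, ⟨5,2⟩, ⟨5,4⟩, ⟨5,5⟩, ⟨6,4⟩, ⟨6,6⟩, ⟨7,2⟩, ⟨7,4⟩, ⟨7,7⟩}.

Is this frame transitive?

Transitive: no — 1 S 5 and 5 S 2, but not 1 S 2.

No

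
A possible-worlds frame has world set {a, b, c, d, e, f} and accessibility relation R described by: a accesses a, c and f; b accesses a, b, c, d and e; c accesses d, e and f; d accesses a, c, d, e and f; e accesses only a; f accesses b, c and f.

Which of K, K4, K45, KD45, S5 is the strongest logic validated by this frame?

Transitive (axiom 4): no — a R c and c R d, but not a R d.
Euclidean (axiom 5): no — b R a and b R d, but not a R d.
Serial (axiom D): yes — every world has a successor (e.g. a R a).
Reflexive (axiom T): no — c is not related to itself.
So F validates K; K4 would additionally require R to be transitive. The strongest is K.

K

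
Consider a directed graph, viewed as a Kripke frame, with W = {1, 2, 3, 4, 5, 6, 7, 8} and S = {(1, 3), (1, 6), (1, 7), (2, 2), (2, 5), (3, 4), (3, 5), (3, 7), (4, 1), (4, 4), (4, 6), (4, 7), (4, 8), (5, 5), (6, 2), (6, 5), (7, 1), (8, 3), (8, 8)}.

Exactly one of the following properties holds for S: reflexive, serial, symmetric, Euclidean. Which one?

serial

Reflexive: no — 1 is not related to itself.
Serial: yes — every world has a successor (e.g. 1 S 3).
Symmetric: no — 1 S 3 but not 3 S 1.
Euclidean: no — 1 S 3 and 1 S 6, but not 3 S 6.
Only serial holds.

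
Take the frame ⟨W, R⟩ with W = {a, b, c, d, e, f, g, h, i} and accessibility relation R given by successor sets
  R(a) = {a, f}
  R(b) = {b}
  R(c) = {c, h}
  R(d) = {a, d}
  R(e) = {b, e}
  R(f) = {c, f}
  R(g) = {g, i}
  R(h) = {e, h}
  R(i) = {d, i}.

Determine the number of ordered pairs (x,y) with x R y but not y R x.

8

Enumerating: (a,f), (c,h), (d,a), (e,b), (f,c), (g,i), (h,e), (i,d).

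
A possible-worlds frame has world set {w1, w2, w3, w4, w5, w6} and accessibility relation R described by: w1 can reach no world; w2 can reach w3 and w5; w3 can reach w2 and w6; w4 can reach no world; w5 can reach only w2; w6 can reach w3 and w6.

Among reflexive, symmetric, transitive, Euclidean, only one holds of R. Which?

Reflexive: no — w1 is not related to itself.
Symmetric: yes — every pair in R has its reverse in R.
Transitive: no — w2 R w3 and w3 R w6, but not w2 R w6.
Euclidean: no — w2 R w3 and w2 R w5, but not w3 R w5.
Only symmetric holds.

symmetric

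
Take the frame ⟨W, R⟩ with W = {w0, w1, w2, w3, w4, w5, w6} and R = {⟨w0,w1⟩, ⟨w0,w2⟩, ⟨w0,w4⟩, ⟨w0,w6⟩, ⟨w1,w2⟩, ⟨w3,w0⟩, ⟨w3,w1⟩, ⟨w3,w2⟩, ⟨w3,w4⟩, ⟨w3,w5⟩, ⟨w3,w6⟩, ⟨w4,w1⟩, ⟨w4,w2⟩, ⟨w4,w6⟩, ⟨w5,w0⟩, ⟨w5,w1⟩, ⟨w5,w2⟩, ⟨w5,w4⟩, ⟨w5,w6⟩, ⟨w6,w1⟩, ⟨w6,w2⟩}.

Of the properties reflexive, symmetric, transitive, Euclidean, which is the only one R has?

transitive

Reflexive: no — w0 is not related to itself.
Symmetric: no — w0 R w1 but not w1 R w0.
Transitive: yes — every two-step R-path is closed by a direct edge.
Euclidean: no — w0 R w1 and w0 R w4, but not w1 R w4.
Only transitive holds.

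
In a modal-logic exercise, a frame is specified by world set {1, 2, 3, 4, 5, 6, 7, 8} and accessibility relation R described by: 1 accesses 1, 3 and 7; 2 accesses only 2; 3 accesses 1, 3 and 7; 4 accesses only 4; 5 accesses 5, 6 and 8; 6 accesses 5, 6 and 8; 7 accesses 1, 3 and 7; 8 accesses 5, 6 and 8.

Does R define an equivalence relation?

Yes

Reflexive: yes — every world is R-related to itself.
Symmetric: yes — every pair in R has its reverse in R.
Transitive: yes — every two-step R-path is closed by a direct edge.
So R is an equivalence relation.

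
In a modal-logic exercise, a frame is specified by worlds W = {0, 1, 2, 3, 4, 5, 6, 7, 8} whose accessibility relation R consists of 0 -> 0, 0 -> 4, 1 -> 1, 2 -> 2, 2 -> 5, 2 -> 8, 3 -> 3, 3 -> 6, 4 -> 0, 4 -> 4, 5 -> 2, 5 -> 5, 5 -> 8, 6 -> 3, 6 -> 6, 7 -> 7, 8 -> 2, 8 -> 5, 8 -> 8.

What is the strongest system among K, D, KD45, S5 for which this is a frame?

Serial (axiom D): yes — every world has a successor (e.g. 0 R 0).
Euclidean (axiom 5): yes — any two successors of a common world are R-related.
Transitive (axiom 4): yes — every two-step R-path is closed by a direct edge.
Reflexive (axiom T): yes — every world is R-related to itself.
So F validates K, D, KD45, S5. The strongest is S5.

S5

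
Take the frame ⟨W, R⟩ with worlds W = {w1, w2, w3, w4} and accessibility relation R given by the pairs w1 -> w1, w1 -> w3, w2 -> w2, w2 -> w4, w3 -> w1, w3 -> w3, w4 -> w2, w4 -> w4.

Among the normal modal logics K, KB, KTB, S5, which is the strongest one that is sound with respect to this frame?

S5

Symmetric (axiom B): yes — every pair in R has its reverse in R.
Reflexive (axiom T): yes — every world is R-related to itself.
Euclidean (axiom 5): yes — any two successors of a common world are R-related.
So F validates K, KB, KTB, S5. The strongest is S5.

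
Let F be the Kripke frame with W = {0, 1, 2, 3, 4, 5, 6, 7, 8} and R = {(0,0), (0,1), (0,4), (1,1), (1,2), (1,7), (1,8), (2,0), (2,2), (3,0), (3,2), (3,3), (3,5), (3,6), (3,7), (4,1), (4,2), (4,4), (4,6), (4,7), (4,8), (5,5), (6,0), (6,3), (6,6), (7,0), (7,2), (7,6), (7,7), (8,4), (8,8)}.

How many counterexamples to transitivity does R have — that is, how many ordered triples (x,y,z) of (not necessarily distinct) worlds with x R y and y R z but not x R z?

Enumerating: (0,1,2), (0,1,7), (0,1,8), (0,4,2), (0,4,6), (0,4,7), (0,4,8), (1,2,0), (1,7,0), (1,7,6), (1,8,4), (2,0,1), … and 19 more.
Total: 31.

31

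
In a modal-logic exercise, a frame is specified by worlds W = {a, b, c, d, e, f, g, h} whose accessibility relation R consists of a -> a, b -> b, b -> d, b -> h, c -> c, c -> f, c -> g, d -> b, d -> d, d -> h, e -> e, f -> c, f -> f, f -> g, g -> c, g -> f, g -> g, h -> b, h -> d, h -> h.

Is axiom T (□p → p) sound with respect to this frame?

Yes

By correspondence theory, T is valid on a frame iff R is reflexive.
Reflexive: yes — every world is R-related to itself.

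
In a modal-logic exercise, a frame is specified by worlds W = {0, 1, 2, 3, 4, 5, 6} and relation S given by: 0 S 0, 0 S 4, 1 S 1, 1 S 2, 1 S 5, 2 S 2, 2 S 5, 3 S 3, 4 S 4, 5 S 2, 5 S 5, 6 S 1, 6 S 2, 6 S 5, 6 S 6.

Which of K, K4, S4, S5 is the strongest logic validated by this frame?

Transitive (axiom 4): yes — every two-step S-path is closed by a direct edge.
Reflexive (axiom T): yes — every world is S-related to itself.
Euclidean (axiom 5): no — 6 S 2 and 6 S 1, but not 2 S 1.
So F validates K, K4, S4; S5 would additionally require S to be Euclidean. The strongest is S4.

S4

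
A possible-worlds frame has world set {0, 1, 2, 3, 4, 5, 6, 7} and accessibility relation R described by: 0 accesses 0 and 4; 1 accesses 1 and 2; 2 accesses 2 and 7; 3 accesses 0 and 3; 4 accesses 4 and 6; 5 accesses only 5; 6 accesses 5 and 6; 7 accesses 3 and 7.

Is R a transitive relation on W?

Transitive: no — 0 R 4 and 4 R 6, but not 0 R 6.

No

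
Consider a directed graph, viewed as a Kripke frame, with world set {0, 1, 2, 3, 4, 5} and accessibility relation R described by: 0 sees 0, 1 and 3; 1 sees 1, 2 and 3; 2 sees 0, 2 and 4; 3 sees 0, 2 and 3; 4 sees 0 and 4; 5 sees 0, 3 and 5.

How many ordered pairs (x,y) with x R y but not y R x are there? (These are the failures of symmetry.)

9

Enumerating: (0,1), (1,2), (1,3), (2,0), (2,4), (3,2), (4,0), (5,0), (5,3).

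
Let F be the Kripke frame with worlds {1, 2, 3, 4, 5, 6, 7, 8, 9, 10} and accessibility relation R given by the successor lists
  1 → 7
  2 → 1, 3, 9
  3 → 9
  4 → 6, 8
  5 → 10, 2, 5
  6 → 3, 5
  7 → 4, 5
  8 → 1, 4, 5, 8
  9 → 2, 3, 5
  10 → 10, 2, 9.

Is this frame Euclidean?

No

Euclidean: no — 2 R 1 and 2 R 3, but not 1 R 3.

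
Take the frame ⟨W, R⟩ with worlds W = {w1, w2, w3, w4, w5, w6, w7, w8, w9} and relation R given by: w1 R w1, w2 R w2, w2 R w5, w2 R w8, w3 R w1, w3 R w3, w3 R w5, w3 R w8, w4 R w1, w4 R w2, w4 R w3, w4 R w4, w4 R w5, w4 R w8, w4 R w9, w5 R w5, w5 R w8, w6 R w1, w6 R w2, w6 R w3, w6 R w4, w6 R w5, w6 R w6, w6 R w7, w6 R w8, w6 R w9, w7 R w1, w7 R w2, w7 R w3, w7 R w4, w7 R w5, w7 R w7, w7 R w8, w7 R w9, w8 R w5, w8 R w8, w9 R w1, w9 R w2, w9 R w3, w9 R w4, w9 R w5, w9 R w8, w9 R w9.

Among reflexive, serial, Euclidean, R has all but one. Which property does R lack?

Reflexive: yes — every world is R-related to itself.
Serial: yes — every world has a successor (e.g. w1 R w1).
Euclidean: no — w3 R w1 and w3 R w5, but not w1 R w5.
Only Euclidean fails.

Euclidean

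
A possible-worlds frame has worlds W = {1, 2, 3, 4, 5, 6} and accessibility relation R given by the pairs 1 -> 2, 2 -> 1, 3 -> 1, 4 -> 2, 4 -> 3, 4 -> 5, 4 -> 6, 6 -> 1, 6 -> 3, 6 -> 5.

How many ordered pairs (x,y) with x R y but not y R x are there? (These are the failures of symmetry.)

Enumerating: (3,1), (4,2), (4,3), (4,5), (4,6), (6,1), (6,3), (6,5).

8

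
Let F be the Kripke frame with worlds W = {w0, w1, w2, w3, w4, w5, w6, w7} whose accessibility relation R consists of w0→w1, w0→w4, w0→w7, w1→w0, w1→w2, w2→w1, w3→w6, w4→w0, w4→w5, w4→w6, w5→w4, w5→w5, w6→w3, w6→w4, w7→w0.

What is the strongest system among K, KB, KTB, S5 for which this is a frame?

KB

Symmetric (axiom B): yes — every pair in R has its reverse in R.
Reflexive (axiom T): no — w0 is not related to itself.
Euclidean (axiom 5): no — w0 R w1 and w0 R w4, but not w1 R w4.
So F validates K, KB; KTB would additionally require R to be reflexive. The strongest is KB.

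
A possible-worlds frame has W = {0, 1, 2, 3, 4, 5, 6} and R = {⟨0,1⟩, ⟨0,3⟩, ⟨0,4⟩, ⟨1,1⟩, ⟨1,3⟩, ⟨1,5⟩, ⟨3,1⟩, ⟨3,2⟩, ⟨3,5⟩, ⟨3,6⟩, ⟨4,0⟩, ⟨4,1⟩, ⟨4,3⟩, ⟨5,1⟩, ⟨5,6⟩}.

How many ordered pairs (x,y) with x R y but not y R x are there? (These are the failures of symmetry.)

8

Enumerating: (0,1), (0,3), (3,2), (3,5), (3,6), (4,1), (4,3), (5,6).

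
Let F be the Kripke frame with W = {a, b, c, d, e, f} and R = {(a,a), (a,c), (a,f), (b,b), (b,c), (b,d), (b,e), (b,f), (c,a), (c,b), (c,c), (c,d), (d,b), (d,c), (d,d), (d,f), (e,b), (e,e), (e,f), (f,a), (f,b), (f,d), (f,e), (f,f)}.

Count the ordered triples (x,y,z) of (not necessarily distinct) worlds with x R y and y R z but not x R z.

22

Enumerating: (a,c,b), (a,c,d), (a,f,b), (a,f,d), (a,f,e), (b,c,a), (b,f,a), (c,a,f), (c,b,e), (c,b,f), (c,d,f), (d,b,e), … and 10 more.
Total: 22.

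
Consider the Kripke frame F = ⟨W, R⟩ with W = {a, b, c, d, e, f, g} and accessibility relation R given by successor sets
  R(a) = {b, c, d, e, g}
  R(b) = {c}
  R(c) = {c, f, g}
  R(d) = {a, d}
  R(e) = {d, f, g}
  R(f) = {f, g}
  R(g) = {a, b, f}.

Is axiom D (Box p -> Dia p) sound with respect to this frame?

The schema D characterises exactly the serial frames.
Serial: yes — every world has a successor (e.g. a R b).

Yes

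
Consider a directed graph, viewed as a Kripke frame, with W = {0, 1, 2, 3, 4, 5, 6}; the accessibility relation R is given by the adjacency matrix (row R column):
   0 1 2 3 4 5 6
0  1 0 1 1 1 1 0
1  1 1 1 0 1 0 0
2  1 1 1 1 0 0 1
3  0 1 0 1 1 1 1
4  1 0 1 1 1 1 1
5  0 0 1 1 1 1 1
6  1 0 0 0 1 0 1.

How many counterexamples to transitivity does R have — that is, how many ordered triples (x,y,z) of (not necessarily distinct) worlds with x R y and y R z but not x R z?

Enumerating: (0,2,1), (0,2,6), (0,3,1), (0,3,6), (0,4,6), (0,5,6), (1,0,3), (1,0,5), (1,2,3), (1,2,6), (1,4,3), (1,4,5), … and 26 more.
Total: 38.

38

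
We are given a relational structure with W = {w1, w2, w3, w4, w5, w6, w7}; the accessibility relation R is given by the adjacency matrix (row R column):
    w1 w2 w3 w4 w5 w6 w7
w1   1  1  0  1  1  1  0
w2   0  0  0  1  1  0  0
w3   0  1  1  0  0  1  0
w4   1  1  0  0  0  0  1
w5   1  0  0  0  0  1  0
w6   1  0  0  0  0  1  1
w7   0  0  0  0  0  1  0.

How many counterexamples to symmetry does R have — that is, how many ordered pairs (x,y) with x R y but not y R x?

Enumerating: (w1,w2), (w2,w5), (w3,w2), (w3,w6), (w4,w7), (w5,w6).

6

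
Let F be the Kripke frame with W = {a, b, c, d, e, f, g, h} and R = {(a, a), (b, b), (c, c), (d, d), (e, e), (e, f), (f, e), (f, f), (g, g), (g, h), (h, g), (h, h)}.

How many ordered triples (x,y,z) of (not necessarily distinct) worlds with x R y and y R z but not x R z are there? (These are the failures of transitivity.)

R is transitive; there are no such tuples.

0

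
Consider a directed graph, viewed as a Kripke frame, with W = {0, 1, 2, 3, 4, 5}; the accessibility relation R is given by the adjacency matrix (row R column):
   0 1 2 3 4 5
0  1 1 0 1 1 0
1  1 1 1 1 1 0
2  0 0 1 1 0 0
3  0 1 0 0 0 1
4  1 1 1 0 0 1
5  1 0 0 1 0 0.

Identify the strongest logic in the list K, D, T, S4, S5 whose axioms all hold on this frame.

D

Serial (axiom D): yes — every world has a successor (e.g. 0 R 0).
Reflexive (axiom T): no — 3 is not related to itself.
Transitive (axiom 4): no — 0 R 1 and 1 R 2, but not 0 R 2.
Euclidean (axiom 5): no — 0 R 3 and 0 R 4, but not 3 R 4.
So F validates K, D; T would additionally require R to be reflexive. The strongest is D.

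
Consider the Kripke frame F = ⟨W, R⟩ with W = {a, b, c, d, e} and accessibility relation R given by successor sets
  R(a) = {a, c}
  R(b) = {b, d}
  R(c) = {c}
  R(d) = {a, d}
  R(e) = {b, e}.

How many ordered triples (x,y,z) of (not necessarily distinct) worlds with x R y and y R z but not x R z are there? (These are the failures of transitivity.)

3

Enumerating: (b,d,a), (d,a,c), (e,b,d).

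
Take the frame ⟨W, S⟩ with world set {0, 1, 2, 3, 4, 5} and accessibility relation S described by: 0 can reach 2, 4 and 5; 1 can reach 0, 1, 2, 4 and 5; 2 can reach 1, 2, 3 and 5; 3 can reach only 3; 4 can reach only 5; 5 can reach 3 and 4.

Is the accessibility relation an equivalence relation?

No

Reflexive: no — 0 is not related to itself.
Symmetric: no — 0 S 2 but not 2 S 0.
Transitive: no — 0 S 2 and 2 S 1, but not 0 S 1.
So S is not an equivalence relation.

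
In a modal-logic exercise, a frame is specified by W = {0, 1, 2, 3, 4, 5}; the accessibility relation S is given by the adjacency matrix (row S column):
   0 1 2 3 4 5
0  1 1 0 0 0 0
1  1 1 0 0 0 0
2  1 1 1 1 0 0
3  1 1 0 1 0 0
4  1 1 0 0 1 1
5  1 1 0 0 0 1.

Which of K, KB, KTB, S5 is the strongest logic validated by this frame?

Symmetric (axiom B): no — 2 S 0 but not 0 S 2.
Reflexive (axiom T): yes — every world is S-related to itself.
Euclidean (axiom 5): no — 2 S 0 and 2 S 3, but not 0 S 3.
So F validates K; KB would additionally require S to be symmetric. The strongest is K.

K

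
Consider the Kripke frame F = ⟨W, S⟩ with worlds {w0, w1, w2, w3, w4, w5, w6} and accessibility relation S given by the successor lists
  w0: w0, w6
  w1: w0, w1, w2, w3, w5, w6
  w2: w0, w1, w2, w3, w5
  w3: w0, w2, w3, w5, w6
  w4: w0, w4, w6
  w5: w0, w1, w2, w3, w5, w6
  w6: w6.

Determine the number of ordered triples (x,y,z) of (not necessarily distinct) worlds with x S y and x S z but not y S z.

Enumerating: (w0,w6,w0), (w1,w0,w1), (w1,w0,w2), (w1,w0,w3), (w1,w0,w5), (w1,w2,w6), (w1,w3,w1), (w1,w6,w0), (w1,w6,w1), (w1,w6,w2), (w1,w6,w3), (w1,w6,w5), … and 27 more.
Total: 39.

39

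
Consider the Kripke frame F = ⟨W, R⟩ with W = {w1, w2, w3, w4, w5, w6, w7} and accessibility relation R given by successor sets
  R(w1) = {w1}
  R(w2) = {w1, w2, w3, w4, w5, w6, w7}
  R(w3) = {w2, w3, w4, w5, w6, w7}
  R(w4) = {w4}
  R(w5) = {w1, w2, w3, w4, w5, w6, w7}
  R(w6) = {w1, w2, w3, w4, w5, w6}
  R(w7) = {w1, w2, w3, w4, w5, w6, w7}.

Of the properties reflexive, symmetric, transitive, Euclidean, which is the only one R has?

Reflexive: yes — every world is R-related to itself.
Symmetric: no — w2 R w1 but not w1 R w2.
Transitive: no — w3 R w2 and w2 R w1, but not w3 R w1.
Euclidean: no — w2 R w1 and w2 R w3, but not w1 R w3.
Only reflexive holds.

reflexive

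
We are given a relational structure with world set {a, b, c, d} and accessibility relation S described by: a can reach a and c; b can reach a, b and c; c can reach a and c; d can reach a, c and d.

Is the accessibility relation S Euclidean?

Euclidean: no — b S a and b S b, but not a S b.

No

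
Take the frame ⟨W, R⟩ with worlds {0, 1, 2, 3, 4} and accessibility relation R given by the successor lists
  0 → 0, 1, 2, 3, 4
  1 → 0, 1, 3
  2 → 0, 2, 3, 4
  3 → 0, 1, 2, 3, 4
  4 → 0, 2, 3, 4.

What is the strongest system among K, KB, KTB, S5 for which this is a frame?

Symmetric (axiom B): yes — every pair in R has its reverse in R.
Reflexive (axiom T): yes — every world is R-related to itself.
Euclidean (axiom 5): no — 0 R 1 and 0 R 2, but not 1 R 2.
So F validates K, KB, KTB; S5 would additionally require R to be Euclidean. The strongest is KTB.

KTB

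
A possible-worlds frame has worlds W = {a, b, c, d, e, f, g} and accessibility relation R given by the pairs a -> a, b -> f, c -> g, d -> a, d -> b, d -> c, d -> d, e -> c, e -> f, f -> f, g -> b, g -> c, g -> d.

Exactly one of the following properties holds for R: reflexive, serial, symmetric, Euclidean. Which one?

serial

Reflexive: no — b is not related to itself.
Serial: yes — every world has a successor (e.g. a R a).
Symmetric: no — b R f but not f R b.
Euclidean: no — d R a and d R b, but not a R b.
Only serial holds.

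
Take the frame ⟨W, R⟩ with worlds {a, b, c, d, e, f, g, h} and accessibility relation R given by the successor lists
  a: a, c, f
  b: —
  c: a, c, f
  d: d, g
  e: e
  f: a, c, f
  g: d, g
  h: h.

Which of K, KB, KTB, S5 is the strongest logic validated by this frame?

KB

Symmetric (axiom B): yes — every pair in R has its reverse in R.
Reflexive (axiom T): no — b is not related to itself.
Euclidean (axiom 5): yes — any two successors of a common world are R-related.
So F validates K, KB; KTB would additionally require R to be reflexive. The strongest is KB.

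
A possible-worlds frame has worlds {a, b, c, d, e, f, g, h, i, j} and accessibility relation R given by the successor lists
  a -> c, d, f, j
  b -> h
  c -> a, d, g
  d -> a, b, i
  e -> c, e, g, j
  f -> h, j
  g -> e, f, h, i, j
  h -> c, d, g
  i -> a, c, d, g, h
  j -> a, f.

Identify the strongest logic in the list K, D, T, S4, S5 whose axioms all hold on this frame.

Serial (axiom D): yes — every world has a successor (e.g. a R c).
Reflexive (axiom T): no — a is not related to itself.
Transitive (axiom 4): no — a R c and c R g, but not a R g.
Euclidean (axiom 5): no — a R c and a R f, but not c R f.
So F validates K, D; T would additionally require R to be reflexive. The strongest is D.

D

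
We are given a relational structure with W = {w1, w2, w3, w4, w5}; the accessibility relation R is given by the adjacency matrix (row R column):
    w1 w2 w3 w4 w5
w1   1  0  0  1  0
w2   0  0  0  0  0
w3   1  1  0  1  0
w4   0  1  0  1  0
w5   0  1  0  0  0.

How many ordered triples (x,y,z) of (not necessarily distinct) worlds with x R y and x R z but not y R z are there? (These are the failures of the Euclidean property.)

Enumerating: (w1,w4,w1), (w3,w1,w2), (w3,w2,w1), (w3,w2,w2), (w3,w2,w4), (w3,w4,w1), (w4,w2,w2), (w4,w2,w4), (w5,w2,w2).

9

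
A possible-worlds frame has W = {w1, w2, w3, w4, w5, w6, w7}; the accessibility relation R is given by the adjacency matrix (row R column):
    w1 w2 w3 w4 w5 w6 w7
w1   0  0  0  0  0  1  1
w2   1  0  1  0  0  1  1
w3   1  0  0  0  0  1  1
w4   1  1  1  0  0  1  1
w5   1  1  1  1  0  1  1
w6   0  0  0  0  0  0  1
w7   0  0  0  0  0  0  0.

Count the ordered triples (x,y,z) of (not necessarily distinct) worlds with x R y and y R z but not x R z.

0

R is transitive; there are no such tuples.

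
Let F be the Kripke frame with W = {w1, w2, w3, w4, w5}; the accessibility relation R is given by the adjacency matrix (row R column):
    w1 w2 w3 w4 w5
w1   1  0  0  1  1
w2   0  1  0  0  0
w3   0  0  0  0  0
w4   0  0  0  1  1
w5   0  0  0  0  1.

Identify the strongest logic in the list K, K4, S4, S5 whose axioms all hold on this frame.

K4

Transitive (axiom 4): yes — every two-step R-path is closed by a direct edge.
Reflexive (axiom T): no — w3 is not related to itself.
Euclidean (axiom 5): no — w1 R w5 and w1 R w4, but not w5 R w4.
So F validates K, K4; S4 would additionally require R to be reflexive. The strongest is K4.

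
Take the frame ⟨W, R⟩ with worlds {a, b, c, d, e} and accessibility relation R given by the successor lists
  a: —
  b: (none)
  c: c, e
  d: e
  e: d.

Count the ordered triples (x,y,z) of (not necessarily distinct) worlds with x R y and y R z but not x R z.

3

Enumerating: (c,e,d), (d,e,d), (e,d,e).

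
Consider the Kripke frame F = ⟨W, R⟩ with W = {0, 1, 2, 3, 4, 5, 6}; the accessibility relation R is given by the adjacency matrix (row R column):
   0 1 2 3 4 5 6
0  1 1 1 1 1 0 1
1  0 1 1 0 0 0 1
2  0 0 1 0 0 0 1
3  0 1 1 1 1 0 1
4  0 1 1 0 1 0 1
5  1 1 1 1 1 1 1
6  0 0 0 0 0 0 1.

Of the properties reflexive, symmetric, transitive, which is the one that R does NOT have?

Reflexive: yes — every world is R-related to itself.
Symmetric: no — 0 R 1 but not 1 R 0.
Transitive: yes — every two-step R-path is closed by a direct edge.
Only symmetric fails.

symmetric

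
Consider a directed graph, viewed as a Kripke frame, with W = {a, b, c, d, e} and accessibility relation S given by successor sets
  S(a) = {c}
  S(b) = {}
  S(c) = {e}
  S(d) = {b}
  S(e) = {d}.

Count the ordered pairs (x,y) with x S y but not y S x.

4

Enumerating: (a,c), (c,e), (d,b), (e,d).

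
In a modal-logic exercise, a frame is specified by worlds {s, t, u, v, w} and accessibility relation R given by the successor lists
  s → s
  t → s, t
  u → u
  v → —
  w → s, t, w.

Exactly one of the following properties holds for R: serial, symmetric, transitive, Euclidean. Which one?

Serial: no — v has no R-successor.
Symmetric: no — t R s but not s R t.
Transitive: yes — every two-step R-path is closed by a direct edge.
Euclidean: no — w R s and w R t, but not s R t.
Only transitive holds.

transitive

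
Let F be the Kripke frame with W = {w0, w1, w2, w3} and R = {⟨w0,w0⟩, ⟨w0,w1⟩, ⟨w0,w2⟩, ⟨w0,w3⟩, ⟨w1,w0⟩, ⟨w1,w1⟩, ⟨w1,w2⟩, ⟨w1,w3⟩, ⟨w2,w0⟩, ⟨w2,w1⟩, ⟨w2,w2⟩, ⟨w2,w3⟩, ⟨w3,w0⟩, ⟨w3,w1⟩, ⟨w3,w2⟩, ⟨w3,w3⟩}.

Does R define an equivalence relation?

Reflexive: yes — every world is R-related to itself.
Symmetric: yes — every pair in R has its reverse in R.
Transitive: yes — every two-step R-path is closed by a direct edge.
So R is an equivalence relation.

Yes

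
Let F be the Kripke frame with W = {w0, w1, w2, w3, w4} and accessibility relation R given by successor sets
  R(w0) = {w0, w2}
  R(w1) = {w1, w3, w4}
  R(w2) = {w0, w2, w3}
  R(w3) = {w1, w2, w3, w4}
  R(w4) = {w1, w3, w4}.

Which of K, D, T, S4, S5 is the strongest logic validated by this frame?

Serial (axiom D): yes — every world has a successor (e.g. w0 R w0).
Reflexive (axiom T): yes — every world is R-related to itself.
Transitive (axiom 4): no — w0 R w2 and w2 R w3, but not w0 R w3.
Euclidean (axiom 5): no — w2 R w0 and w2 R w3, but not w0 R w3.
So F validates K, D, T; S4 would additionally require R to be transitive. The strongest is T.

T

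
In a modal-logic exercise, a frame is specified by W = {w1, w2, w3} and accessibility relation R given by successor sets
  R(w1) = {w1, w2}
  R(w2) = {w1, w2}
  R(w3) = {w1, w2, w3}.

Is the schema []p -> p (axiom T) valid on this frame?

Axiom T corresponds to the accessibility relation being reflexive.
Reflexive: yes — every world is R-related to itself.

Yes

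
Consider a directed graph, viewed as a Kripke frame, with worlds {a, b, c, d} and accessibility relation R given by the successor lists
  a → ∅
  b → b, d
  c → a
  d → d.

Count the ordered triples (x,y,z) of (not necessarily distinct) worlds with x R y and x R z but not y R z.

2

Enumerating: (b,d,b), (c,a,a).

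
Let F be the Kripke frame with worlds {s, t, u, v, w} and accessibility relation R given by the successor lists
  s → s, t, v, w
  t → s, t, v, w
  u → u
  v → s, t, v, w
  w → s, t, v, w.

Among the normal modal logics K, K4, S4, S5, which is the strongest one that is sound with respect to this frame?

S5

Transitive (axiom 4): yes — every two-step R-path is closed by a direct edge.
Reflexive (axiom T): yes — every world is R-related to itself.
Euclidean (axiom 5): yes — any two successors of a common world are R-related.
So F validates K, K4, S4, S5. The strongest is S5.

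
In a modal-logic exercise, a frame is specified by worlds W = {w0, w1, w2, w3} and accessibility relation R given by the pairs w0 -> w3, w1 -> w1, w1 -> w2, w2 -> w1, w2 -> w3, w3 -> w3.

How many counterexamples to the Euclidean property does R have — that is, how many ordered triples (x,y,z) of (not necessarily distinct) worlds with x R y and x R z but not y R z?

Enumerating: (w1,w2,w2), (w2,w1,w3), (w2,w3,w1).

3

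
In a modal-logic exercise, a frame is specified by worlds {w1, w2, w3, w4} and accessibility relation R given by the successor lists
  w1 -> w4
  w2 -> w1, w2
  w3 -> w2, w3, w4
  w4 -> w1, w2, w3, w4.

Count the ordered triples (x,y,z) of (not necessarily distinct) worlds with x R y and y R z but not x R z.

6

Enumerating: (w1,w4,w1), (w1,w4,w2), (w1,w4,w3), (w2,w1,w4), (w3,w2,w1), (w3,w4,w1).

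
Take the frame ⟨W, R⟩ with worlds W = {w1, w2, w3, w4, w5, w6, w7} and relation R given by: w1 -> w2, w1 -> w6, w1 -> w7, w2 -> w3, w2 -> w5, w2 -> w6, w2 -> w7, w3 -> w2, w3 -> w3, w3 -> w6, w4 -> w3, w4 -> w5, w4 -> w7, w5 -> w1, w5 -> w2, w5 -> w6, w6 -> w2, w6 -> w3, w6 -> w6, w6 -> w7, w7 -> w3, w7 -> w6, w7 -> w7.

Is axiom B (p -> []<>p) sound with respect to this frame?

No

Axiom B corresponds to the accessibility relation being symmetric.
Symmetric: no — w1 R w2 but not w2 R w1.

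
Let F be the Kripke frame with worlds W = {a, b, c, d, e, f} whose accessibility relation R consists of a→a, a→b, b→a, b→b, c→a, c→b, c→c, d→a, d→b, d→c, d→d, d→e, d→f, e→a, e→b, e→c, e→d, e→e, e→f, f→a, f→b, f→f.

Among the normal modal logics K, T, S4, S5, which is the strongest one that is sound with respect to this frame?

Reflexive (axiom T): yes — every world is R-related to itself.
Transitive (axiom 4): yes — every two-step R-path is closed by a direct edge.
Euclidean (axiom 5): no — d R a and d R c, but not a R c.
So F validates K, T, S4; S5 would additionally require R to be Euclidean. The strongest is S4.

S4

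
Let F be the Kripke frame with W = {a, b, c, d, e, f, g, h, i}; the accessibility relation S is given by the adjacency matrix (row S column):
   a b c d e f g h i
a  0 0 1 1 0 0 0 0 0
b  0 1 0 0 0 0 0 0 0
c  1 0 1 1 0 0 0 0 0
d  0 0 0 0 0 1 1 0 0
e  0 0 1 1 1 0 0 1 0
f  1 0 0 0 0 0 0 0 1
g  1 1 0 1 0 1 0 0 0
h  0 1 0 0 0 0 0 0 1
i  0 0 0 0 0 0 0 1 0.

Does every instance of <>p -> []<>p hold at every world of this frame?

Axiom 5 corresponds to the accessibility relation being Euclidean.
Euclidean: no — a S d and a S c, but not d S c.

No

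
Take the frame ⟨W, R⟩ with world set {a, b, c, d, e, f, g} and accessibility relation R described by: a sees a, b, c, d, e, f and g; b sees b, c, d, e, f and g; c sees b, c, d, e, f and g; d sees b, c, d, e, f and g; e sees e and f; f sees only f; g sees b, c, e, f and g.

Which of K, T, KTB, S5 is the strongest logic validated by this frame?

Reflexive (axiom T): yes — every world is R-related to itself.
Symmetric (axiom B): no — a R b but not b R a.
Euclidean (axiom 5): no — a R e and a R b, but not e R b.
So F validates K, T; KTB would additionally require R to be symmetric. The strongest is T.

T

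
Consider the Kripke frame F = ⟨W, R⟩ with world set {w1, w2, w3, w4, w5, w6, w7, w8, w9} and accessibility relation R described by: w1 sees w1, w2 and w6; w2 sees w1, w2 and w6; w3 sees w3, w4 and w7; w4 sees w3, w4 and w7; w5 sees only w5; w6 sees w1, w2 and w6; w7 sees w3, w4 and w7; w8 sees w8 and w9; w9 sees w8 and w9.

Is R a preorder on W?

Yes

Reflexive: yes — every world is R-related to itself.
Transitive: yes — every two-step R-path is closed by a direct edge.
So R is a preorder.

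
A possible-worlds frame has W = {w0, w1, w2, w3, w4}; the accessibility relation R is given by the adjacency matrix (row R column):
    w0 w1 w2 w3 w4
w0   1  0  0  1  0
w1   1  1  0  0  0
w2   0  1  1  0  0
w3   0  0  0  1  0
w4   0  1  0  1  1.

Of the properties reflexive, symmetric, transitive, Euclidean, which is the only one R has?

Reflexive: yes — every world is R-related to itself.
Symmetric: no — w0 R w3 but not w3 R w0.
Transitive: no — w1 R w0 and w0 R w3, but not w1 R w3.
Euclidean: no — w4 R w1 and w4 R w3, but not w1 R w3.
Only reflexive holds.

reflexive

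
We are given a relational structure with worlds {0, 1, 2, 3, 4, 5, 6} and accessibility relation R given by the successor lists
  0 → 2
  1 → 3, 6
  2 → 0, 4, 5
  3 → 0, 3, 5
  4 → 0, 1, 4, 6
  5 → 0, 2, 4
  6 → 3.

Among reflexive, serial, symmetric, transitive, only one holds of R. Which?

serial

Reflexive: no — 0 is not related to itself.
Serial: yes — every world has a successor (e.g. 0 R 2).
Symmetric: no — 1 R 3 but not 3 R 1.
Transitive: no — 0 R 2 and 2 R 4, but not 0 R 4.
Only serial holds.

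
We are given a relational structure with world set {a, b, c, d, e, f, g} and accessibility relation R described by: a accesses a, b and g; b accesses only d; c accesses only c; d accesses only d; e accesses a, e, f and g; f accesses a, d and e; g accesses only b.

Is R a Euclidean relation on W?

Euclidean: no — a R b and a R g, but not b R g.

No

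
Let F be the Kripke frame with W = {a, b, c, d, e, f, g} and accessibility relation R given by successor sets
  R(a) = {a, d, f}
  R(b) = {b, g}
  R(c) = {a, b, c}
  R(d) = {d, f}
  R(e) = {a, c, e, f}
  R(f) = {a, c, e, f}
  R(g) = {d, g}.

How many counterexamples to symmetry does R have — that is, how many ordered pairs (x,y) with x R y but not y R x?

Enumerating: (a,d), (b,g), (c,a), (c,b), (d,f), (e,a), (e,c), (f,c), (g,d).

9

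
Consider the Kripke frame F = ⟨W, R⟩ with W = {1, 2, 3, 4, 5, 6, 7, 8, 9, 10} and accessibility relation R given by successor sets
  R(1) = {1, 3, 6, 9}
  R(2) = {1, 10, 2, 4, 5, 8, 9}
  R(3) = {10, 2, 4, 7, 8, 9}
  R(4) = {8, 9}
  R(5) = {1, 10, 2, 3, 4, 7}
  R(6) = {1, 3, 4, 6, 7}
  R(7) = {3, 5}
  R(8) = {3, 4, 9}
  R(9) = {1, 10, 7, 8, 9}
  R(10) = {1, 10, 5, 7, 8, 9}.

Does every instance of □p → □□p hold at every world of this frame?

By correspondence theory, 4 is valid on a frame iff R is transitive.
Transitive: no — 1 R 3 and 3 R 10, but not 1 R 10.

No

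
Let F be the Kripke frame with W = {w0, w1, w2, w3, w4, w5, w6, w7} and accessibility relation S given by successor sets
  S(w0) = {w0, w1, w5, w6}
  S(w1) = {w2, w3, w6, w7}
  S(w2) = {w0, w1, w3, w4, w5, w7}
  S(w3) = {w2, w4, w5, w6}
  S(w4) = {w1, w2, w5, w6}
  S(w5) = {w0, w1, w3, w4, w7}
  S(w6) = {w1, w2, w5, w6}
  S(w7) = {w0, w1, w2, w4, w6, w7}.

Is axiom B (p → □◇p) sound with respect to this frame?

No

The schema B characterises exactly the symmetric frames.
Symmetric: no — w0 S w1 but not w1 S w0.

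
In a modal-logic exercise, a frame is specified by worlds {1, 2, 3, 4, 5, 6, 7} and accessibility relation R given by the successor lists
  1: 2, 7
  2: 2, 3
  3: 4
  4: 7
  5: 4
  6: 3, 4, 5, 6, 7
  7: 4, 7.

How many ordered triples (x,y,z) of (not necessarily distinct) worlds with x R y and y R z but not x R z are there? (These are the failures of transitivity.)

6

Enumerating: (1,2,3), (1,7,4), (2,3,4), (3,4,7), (4,7,4), (5,4,7).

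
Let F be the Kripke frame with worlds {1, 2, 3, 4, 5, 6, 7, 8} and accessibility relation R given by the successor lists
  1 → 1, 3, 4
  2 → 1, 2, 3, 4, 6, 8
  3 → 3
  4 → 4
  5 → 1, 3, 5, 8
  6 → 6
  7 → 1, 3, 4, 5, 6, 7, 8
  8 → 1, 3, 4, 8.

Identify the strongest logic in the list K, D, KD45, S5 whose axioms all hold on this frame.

D

Serial (axiom D): yes — every world has a successor (e.g. 1 R 1).
Euclidean (axiom 5): no — 1 R 3 and 1 R 4, but not 3 R 4.
Transitive (axiom 4): no — 5 R 1 and 1 R 4, but not 5 R 4.
Reflexive (axiom T): yes — every world is R-related to itself.
So F validates K, D; KD45 would additionally require R to be Euclidean and transitive. The strongest is D.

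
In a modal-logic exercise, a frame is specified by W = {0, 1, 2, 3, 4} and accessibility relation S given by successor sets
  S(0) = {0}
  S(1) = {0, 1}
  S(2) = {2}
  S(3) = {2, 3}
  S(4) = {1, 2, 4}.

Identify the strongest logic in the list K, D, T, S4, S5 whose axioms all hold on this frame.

Serial (axiom D): yes — every world has a successor (e.g. 0 S 0).
Reflexive (axiom T): yes — every world is S-related to itself.
Transitive (axiom 4): no — 4 S 1 and 1 S 0, but not 4 S 0.
Euclidean (axiom 5): no — 4 S 1 and 4 S 2, but not 1 S 2.
So F validates K, D, T; S4 would additionally require S to be transitive. The strongest is T.

T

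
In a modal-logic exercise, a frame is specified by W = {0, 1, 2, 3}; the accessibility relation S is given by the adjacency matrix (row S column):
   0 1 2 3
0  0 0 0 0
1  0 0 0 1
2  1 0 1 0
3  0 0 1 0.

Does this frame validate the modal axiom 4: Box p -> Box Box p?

No

The schema 4 characterises exactly the transitive frames.
Transitive: no — 1 S 3 and 3 S 2, but not 1 S 2.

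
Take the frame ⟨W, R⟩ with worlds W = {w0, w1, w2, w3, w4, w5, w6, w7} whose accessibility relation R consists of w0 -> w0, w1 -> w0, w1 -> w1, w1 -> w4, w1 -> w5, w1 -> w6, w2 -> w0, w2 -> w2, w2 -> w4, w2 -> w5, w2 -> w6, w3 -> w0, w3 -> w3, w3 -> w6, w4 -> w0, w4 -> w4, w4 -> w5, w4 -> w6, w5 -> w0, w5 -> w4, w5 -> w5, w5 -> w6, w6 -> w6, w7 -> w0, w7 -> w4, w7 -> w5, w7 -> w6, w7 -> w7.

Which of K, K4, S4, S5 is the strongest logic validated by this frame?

S4

Transitive (axiom 4): yes — every two-step R-path is closed by a direct edge.
Reflexive (axiom T): yes — every world is R-related to itself.
Euclidean (axiom 5): no — w1 R w0 and w1 R w4, but not w0 R w4.
So F validates K, K4, S4; S5 would additionally require R to be Euclidean. The strongest is S4.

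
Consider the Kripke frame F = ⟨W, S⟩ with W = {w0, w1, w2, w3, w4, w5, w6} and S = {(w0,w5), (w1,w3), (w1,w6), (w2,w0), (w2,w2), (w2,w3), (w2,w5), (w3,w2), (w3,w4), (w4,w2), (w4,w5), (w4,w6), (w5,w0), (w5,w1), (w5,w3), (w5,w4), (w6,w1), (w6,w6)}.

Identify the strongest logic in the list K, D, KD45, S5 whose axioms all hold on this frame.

Serial (axiom D): yes — every world has a successor (e.g. w0 S w5).
Euclidean (axiom 5): no — w1 S w3 and w1 S w6, but not w3 S w6.
Transitive (axiom 4): no — w0 S w5 and w5 S w1, but not w0 S w1.
Reflexive (axiom T): no — w0 is not related to itself.
So F validates K, D; KD45 would additionally require S to be Euclidean and transitive. The strongest is D.

D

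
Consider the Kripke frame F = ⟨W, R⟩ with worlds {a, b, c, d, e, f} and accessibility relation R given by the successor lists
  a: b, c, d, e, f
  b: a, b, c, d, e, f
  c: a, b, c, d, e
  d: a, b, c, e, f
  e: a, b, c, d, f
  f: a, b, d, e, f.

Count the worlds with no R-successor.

0

R is serial; there are no such worlds.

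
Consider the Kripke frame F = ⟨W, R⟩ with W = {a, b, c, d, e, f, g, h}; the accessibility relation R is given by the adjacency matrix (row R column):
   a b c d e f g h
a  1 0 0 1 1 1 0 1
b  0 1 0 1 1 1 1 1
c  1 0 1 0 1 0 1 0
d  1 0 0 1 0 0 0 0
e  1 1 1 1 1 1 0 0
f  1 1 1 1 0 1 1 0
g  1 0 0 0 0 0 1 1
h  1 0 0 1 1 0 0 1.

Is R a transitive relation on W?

No

Transitive: no — a R e and e R b, but not a R b.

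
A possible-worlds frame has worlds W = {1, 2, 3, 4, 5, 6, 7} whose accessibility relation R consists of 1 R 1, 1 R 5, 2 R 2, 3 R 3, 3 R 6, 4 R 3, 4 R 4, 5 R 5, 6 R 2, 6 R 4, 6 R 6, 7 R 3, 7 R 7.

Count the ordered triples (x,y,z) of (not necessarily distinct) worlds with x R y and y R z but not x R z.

Enumerating: (3,6,2), (3,6,4), (4,3,6), (6,4,3), (7,3,6).

5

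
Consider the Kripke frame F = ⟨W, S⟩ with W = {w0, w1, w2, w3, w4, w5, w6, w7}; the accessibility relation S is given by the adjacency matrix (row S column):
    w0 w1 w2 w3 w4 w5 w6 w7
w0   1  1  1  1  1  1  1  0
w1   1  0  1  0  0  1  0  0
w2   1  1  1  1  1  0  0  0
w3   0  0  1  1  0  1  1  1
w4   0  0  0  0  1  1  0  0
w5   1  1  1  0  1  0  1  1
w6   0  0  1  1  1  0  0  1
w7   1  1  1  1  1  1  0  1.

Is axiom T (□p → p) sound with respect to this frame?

No

The schema T characterises exactly the reflexive frames.
Reflexive: no — w1 is not related to itself.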